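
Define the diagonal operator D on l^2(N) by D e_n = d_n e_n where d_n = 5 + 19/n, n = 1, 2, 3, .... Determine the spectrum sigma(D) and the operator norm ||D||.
sigma(D) = {5 + 19/n : n ≥ 1} ∪ {5}; ||D|| = 24

A bounded diagonal operator on l^2 with diagonal entries d_n has spectrum equal to the closure of {d_n : n ≥ 1}: every d_n is an eigenvalue (with eigenvector e_n), so {d_n} ⊂ sigma(D); the spectrum is closed, so its closure is too; and for lambda not in the closure, (D - lambda I) has bounded inverse (the diagonal entries 1/(d_n - lambda) are bounded). For our sequence d_n = 5 + 19/n, n = 1, 2, 3, ...:
  - {d_n} = {5 + 19/n : n ≥ 1}; the only limit point is 5
  - closure = {5 + 19/n : n ≥ 1} ∪ {5}
For the norm: a diagonal operator has ||D|| = sup_n |d_n|. Here d_n = 5 + 19/n is positive and decreasing, so sup_n |d_n| = d_1 = 5 + 19 = 24. So ||D|| = 24.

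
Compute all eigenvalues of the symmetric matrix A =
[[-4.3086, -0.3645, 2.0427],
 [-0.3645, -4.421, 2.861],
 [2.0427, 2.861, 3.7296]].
sigma(A) ≈ {-6, -4, 5}

A is real symmetric, so its spectrum consists of real eigenvalues. Expanding the characteristic polynomial of the displayed matrix gives
  det(λ I - A) = p(λ) = λ^3 + (5)λ^2 + (-26)λ + (-120.0011).
Solving p(λ) = 0 yields eigenvalues ≈ -6, -4, 5. (A is shown rounded to 4 decimals, so these recover the underlying integer eigenvalues to within that precision.)
Verification: the trace of A = -5 equals the sum of eigenvalues -5, and det(A) ≈ 120.0011 matches the eigenvalue product 120.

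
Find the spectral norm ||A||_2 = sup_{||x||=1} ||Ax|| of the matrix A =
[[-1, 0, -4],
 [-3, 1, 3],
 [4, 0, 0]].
||A||_2 ≈ 5.5786 (= sqrt(largest eigenvalue of A^T A))

||A||_2 = sigma_max(A) = sqrt(lambda_max(A^T A)). Form the symmetric matrix M = A^T A =
[[26, -3, -5],
 [-3, 1, 3],
 [-5, 3, 25]].
Its characteristic polynomial (trace, sum of principal 2x2 minors, determinant of M give the coefficients) is
  p(λ) = det(λ I - M) = λ^3 - 52λ^2 + 658λ - 256.
No integer candidate from the rational root theorem (±divisors of 256) is a root, so the roots are irrational. The cubic discriminant is Δ = 43088672 > 0, so there are three distinct real roots. p(0) = -256 and p(1) = 351 have opposite signs, so a root lies in (0, 1); Newton's method refines it to λ ≈ 0.4017. p(20) = 104 and p(21) = -109 have opposite signs, so a root lies in (20, 21); Newton's method refines it to λ ≈ 20.4772. p(31) = -39 and p(32) = 320 have opposite signs, so a root lies in (31, 32); Newton's method refines it to λ ≈ 31.1211. Check (Vieta): the three roots sum to 52, matching tr M = 52.
So the eigenvalues of A^T A are ≈ 0.4017, 20.4772, 31.1211 (all ≥ 0, as they must be for A^T A). The largest is λ_max ≈ 31.1211, hence ||A||_2 = sqrt(λ_max) ≈ 5.5786.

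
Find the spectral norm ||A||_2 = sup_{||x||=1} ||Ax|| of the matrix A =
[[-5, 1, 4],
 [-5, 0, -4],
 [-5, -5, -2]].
||A||_2 ≈ 9.2851 (= sqrt(largest eigenvalue of A^T A))

||A||_2 = sigma_max(A) = sqrt(lambda_max(A^T A)). Form the symmetric matrix M = A^T A =
[[75, 20, 10],
 [20, 26, 14],
 [10, 14, 36]].
Its characteristic polynomial (trace, sum of principal 2x2 minors, determinant of M give the coefficients) is
  p(λ) = det(λ I - M) = λ^3 - 137λ^2 + 4890λ - 44100.
No integer candidate from the rational root theorem (±divisors of 44100) is a root, so the roots are irrational. The cubic discriminant is Δ = 6779423700 > 0, so there are three distinct real roots. p(13) = -1486 and p(14) = 252 have opposite signs, so a root lies in (13, 14); Newton's method refines it to λ ≈ 13.8479. p(36) = 1044 and p(37) = -70 have opposite signs, so a root lies in (36, 37); Newton's method refines it to λ ≈ 36.9386. p(86) = -756 and p(87) = 2880 have opposite signs, so a root lies in (86, 87); Newton's method refines it to λ ≈ 86.2136. Check (Vieta): the three roots sum to 137, matching tr M = 137.
So the eigenvalues of A^T A are ≈ 13.8479, 36.9386, 86.2136 (all ≥ 0, as they must be for A^T A). The largest is λ_max ≈ 86.2136, hence ||A||_2 = sqrt(λ_max) ≈ 9.2851.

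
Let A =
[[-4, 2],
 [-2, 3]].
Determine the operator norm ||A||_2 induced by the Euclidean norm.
||A||_2 = sqrt((33 + sqrt(833))/2) ≈ 5.5616 (= sqrt(largest eigenvalue of A^T A))

||A||_2 = sigma_max(A) = sqrt(lambda_max(A^T A)). Form the symmetric matrix M = A^T A =
[[20, -14],
 [-14, 13]].
Its characteristic polynomial (trace, determinant of M give the coefficients) is
  p(λ) = det(λ I - M) = λ^2 - 33λ + 64.
For λ^2 - 33λ + 64 the discriminant is 833. It is nonnegative but not a perfect square, so the roots are real and irrational: λ = (33 ± sqrt(833))/2 ≈ 30.9309, 2.0691.
So the eigenvalues of A^T A are ≈ 2.0691, 30.9309 (all ≥ 0, as they must be for A^T A). The largest is λ_max = (33 + sqrt(833))/2 ≈ 30.9309, hence ||A||_2 = sqrt(λ_max) = sqrt((33 + sqrt(833))/2) ≈ 5.5616.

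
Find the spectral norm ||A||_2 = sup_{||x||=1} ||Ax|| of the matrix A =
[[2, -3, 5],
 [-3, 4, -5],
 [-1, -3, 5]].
||A||_2 ≈ 10.7111 (= sqrt(largest eigenvalue of A^T A))

||A||_2 = sigma_max(A) = sqrt(lambda_max(A^T A)). Form the symmetric matrix M = A^T A =
[[14, -15, 20],
 [-15, 34, -50],
 [20, -50, 75]].
Its characteristic polynomial (trace, sum of principal 2x2 minors, determinant of M give the coefficients) is
  p(λ) = det(λ I - M) = λ^3 - 123λ^2 + 951λ - 225.
No integer candidate from the rational root theorem (±divisors of 225) is a root, so the roots are irrational. The cubic discriminant is Δ = 9039934800 > 0, so there are three distinct real roots. p(0) = -225 and p(1) = 604 have opposite signs, so a root lies in (0, 1); Newton's method refines it to λ ≈ 0.2443. p(8) = 23 and p(9) = -900 have opposite signs, so a root lies in (8, 9); Newton's method refines it to λ ≈ 8.0278. p(114) = -8775 and p(115) = 3340 have opposite signs, so a root lies in (114, 115); Newton's method refines it to λ ≈ 114.7279. Check (Vieta): the three roots sum to 123, matching tr M = 123.
So the eigenvalues of A^T A are ≈ 0.2443, 8.0278, 114.7279 (all ≥ 0, as they must be for A^T A). The largest is λ_max ≈ 114.7279, hence ||A||_2 = sqrt(λ_max) ≈ 10.7111.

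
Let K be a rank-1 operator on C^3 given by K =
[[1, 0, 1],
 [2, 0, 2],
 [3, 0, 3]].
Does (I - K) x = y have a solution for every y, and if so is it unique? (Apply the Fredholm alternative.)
(I - K) is invertible (det(I - K) = -3 ≠ 0), so for every y in C^3 the equation (I - K) x = y has a unique solution.

K has rank 1, so it is an outer product K = u v^T: every row of K is a multiple of one row vector. Reading off the entries, u = (1, 2, 3) and v = (1, 0, 1) (row i of K equals u_i·v^T). A rank-one matrix u v^T satisfies K u = u (v·u) and kills the (2)-dimensional subspace v^⊥, so its characteristic polynomial is lambda^2 (lambda - v·u) with v·u = tr K = 4. Hence the eigenvalues of I - K are 1 (multiplicity 2) and 1 - (4) = -3, so det(I - K) = -3. (Direct check: I - K =
[[0, 0, -1],
 [-2, 1, -2],
 [-3, 0, -2]]
has determinant -3.) The finite-dimensional Fredholm alternative says: either (I - K) is invertible, or ker(I - K) ≠ {0} and then range(I - K) = ker((I - K)^*)^⊥, with dim ker(I - K) = dim ker((I - K)^*). Since det(I - K) ≠ 0, 1 is not an eigenvalue of K and ker(I - K) = {0}, so we are in the first case: for every y there is a unique x = (I - K)^(-1) y. Explicitly, by the Sherman–Morrison formula, (I - u v^T)^(-1) = I + u v^T/(1 - v·u), i.e. (I - K)^(-1) = I + K/(-3).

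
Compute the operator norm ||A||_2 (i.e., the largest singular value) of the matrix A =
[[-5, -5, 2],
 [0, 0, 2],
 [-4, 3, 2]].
||A||_2 ≈ 7.5749 (= sqrt(largest eigenvalue of A^T A))

||A||_2 = sigma_max(A) = sqrt(lambda_max(A^T A)). Form the symmetric matrix M = A^T A =
[[41, 13, -18],
 [13, 34, -4],
 [-18, -4, 12]].
Its characteristic polynomial (trace, sum of principal 2x2 minors, determinant of M give the coefficients) is
  p(λ) = det(λ I - M) = λ^3 - 87λ^2 + 1785λ - 4900.
No integer candidate from the rational root theorem (±divisors of 4900) is a root, so the roots are irrational. The cubic discriminant is Δ = 1508980725 > 0, so there are three distinct real roots. p(3) = -301 and p(4) = 912 have opposite signs, so a root lies in (3, 4); Newton's method refines it to λ ≈ 3.2367. p(26) = 274 and p(27) = -445 have opposite signs, so a root lies in (26, 27); Newton's method refines it to λ ≈ 26.3836. p(57) = -625 and p(58) = 1074 have opposite signs, so a root lies in (57, 58); Newton's method refines it to λ ≈ 57.3797. Check (Vieta): the three roots sum to 87, matching tr M = 87.
So the eigenvalues of A^T A are ≈ 3.2367, 26.3836, 57.3797 (all ≥ 0, as they must be for A^T A). The largest is λ_max ≈ 57.3797, hence ||A||_2 = sqrt(λ_max) ≈ 7.5749.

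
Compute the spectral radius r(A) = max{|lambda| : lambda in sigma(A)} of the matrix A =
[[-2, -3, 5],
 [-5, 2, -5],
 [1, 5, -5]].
r(A) ≈ 6.5802

The eigenvalues of A are the roots of its characteristic polynomial. With M = A (coefficients from the trace, the sum of principal 2x2 minors, and det A):
  p(λ) = det(λ I - M) = λ^3 + 5λ^2 + λ + 75.
No integer candidate from the rational root theorem (±divisors of 75) is a root, so the roots are irrational. The cubic discriminant is Δ = -182604 < 0, so there is one real root and a complex-conjugate pair. p(-7) = -30 and p(-6) = 33 have opposite signs, so a root lies in (-7, -6); Newton's method refines it to λ ≈ -6.5802. Dividing out (λ - (-6.5802)) leaves approximately λ^2 - 1.5802λ + 11.3979. For λ^2 - 1.5802λ + 11.3979 the discriminant is -43.0945. It is negative, so the remaining roots are the complex-conjugate pair λ ≈ 0.7901 ± 3.2823i. Their product equals the constant term, so |λ|^2 ≈ 11.3979 and |λ| ≈ 3.3761.
Thus the eigenvalues (to 4 decimals) are -6.5802 (modulus 6.5802); 0.7901 ± 3.2823i (modulus 3.3761). The spectral radius is the largest modulus: r(A) ≈ 6.5802. (Cross-check: r(A) ≤ ||A||_2 ≈ 10.5138; equality holds whenever A is normal, though it can also hold for some non-normal A.)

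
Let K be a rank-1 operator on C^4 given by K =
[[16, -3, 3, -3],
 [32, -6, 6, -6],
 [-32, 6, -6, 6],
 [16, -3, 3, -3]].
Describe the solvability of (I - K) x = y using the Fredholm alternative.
(I - K) is singular (det(I - K) = 0, i.e. 1 ∈ sigma(K)). (I - K) x = y is solvable iff y ⊥ ker((I - K)^*) = span{(16, -3, 3, -3)}, i.e. iff 16y_1 - 3y_2 + 3y_3 - 3y_4 = 0. When solvable, the solutions are x = y + c·(1, 2, -2, 1), c arbitrary (ker(I - K) = span{(1, 2, -2, 1)}, dimension 1).

K has rank 1, so it is an outer product K = u v^T: every row of K is a multiple of one row vector. Reading off the entries, u = (1, 2, -2, 1) and v = (16, -3, 3, -3) (row i of K equals u_i·v^T). A rank-one matrix u v^T satisfies K u = u (v·u) and kills the (3)-dimensional subspace v^⊥, so its characteristic polynomial is lambda^3 (lambda - v·u) with v·u = tr K = 1. Hence the eigenvalues of I - K are 1 (multiplicity 3) and 1 - (1) = 0, so det(I - K) = 0. (Direct check: I - K =
[[-15, 3, -3, 3],
 [-32, 7, -6, 6],
 [32, -6, 7, -6],
 [-16, 3, -3, 4]]
has determinant 0.) So 1 is an eigenvalue of K and (I - K) is not invertible. The finite-dimensional Fredholm alternative says: either (I - K) is invertible, or ker(I - K) ≠ {0} and then range(I - K) = ker((I - K)^*)^⊥, with dim ker(I - K) = dim ker((I - K)^*). We are in the second case, so we need both kernels. Kernel of I - K: (I - K) u = u - u (v·u) = u - u = 0, so ker(I - K) = span{u} = span{(1, 2, -2, 1)} (it is exactly 1-dimensional because rank(I - K) = 3). Kernel of the adjoint: K is real, so (I - K)^* = I - K^T = I - v u^T, and (I - v u^T) v = v - v (u·v) = 0; hence ker((I - K)^*) = span{v} = span{(16, -3, 3, -3)}. Therefore (I - K) x = y is solvable iff <y, v> = 0, i.e. iff 16y_1 - 3y_2 + 3y_3 - 3y_4 = 0. When this holds, K y = u (v·y) = 0, so (I - K) y = y and x = y is a particular solution; the full solution set is the line x = y + c·u = y + c·(1, 2, -2, 1), c ∈ C.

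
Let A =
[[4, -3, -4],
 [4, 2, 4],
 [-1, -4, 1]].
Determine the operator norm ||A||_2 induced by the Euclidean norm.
||A||_2 ≈ 6.8676 (= sqrt(largest eigenvalue of A^T A))

||A||_2 = sigma_max(A) = sqrt(lambda_max(A^T A)). Form the symmetric matrix M = A^T A =
[[33, 0, -1],
 [0, 29, 16],
 [-1, 16, 33]].
Its characteristic polynomial (trace, sum of principal 2x2 minors, determinant of M give the coefficients) is
  p(λ) = det(λ I - M) = λ^3 - 95λ^2 + 2746λ - 23104.
No integer candidate from the rational root theorem (±divisors of 23104) is a root, so the roots are irrational. The cubic discriminant is Δ = 69029764 > 0, so there are three distinct real roots. p(14) = -536 and p(15) = 86 have opposite signs, so a root lies in (14, 15); Newton's method refines it to λ ≈ 14.8513. p(32) = 256 and p(33) = -4 have opposite signs, so a root lies in (32, 33); Newton's method refines it to λ ≈ 32.9844. p(47) = -74 and p(48) = 416 have opposite signs, so a root lies in (47, 48); Newton's method refines it to λ ≈ 47.1642. Check (Vieta): the three roots sum to 95, matching tr M = 95.
So the eigenvalues of A^T A are ≈ 14.8513, 32.9844, 47.1642 (all ≥ 0, as they must be for A^T A). The largest is λ_max ≈ 47.1642, hence ||A||_2 = sqrt(λ_max) ≈ 6.8676.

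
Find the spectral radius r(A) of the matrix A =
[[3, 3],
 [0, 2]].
r(A) = 3

The eigenvalues of A are the roots of its characteristic polynomial. With M = A (coefficients from the trace and determinant):
  p(λ) = det(λ I - M) = λ^2 - 5λ + 6.
For λ^2 - 5λ + 6 the discriminant is 1. It is a perfect square (1^2), so the roots are rational: λ = (5 ± 1)/2 = 3, 2.
Thus the eigenvalues (to 4 decimals) are 3 (modulus 3); 2 (modulus 2). The spectral radius is the largest modulus: r(A) = 3. (Cross-check: r(A) ≤ ||A||_2 ≈ 4.4966; equality holds whenever A is normal, though it can also hold for some non-normal A.)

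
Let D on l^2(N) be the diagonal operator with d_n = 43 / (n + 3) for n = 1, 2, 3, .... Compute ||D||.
||D|| = 43/4 (attained at n = 1)

For D diagonal, ||D|| = sup_n |d_n| = sup_n 43/(n + 3). This is positive and strictly decreasing in n, so the supremum is attained at n = 1: d_1 = 43/(1 + 3) = 43/4. Hence ||D|| = 43/4.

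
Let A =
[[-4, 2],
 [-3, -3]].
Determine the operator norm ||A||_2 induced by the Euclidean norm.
||A||_2 = sqrt((38 + sqrt(148))/2) ≈ 5.0083 (= sqrt(largest eigenvalue of A^T A))

||A||_2 = sigma_max(A) = sqrt(lambda_max(A^T A)). Form the symmetric matrix M = A^T A =
[[25, 1],
 [1, 13]].
Its characteristic polynomial (trace, determinant of M give the coefficients) is
  p(λ) = det(λ I - M) = λ^2 - 38λ + 324.
For λ^2 - 38λ + 324 the discriminant is 148. It is nonnegative but not a perfect square, so the roots are real and irrational: λ = (38 ± sqrt(148))/2 ≈ 25.0828, 12.9172.
So the eigenvalues of A^T A are ≈ 12.9172, 25.0828 (all ≥ 0, as they must be for A^T A). The largest is λ_max = (38 + sqrt(148))/2 ≈ 25.0828, hence ||A||_2 = sqrt(λ_max) = sqrt((38 + sqrt(148))/2) ≈ 5.0083.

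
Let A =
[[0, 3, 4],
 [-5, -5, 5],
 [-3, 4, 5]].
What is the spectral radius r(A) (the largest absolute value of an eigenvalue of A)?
r(A) ≈ 6.0221

The eigenvalues of A are the roots of its characteristic polynomial. With M = A (coefficients from the trace, the sum of principal 2x2 minors, and det A):
  p(λ) = det(λ I - M) = λ^3 - 18λ + 110.
No integer candidate from the rational root theorem (±divisors of 110) is a root, so the roots are irrational. The cubic discriminant is Δ = -303372 < 0, so there is one real root and a complex-conjugate pair. p(-7) = -107 and p(-6) = 2 have opposite signs, so a root lies in (-7, -6); Newton's method refines it to λ ≈ -6.0221. Dividing out (λ - (-6.0221)) leaves approximately λ^2 - 6.0221λ + 18.266. For λ^2 - 6.0221λ + 18.266 the discriminant is -36.7979. It is negative, so the remaining roots are the complex-conjugate pair λ ≈ 3.0111 ± 3.0331i. Their product equals the constant term, so |λ|^2 ≈ 18.266 and |λ| ≈ 4.2739.
Thus the eigenvalues (to 4 decimals) are -6.0221 (modulus 6.0221); 3.0111 ± 3.0331i (modulus 4.2739). The spectral radius is the largest modulus: r(A) ≈ 6.0221. (Cross-check: r(A) ≤ ||A||_2 ≈ 9.6507; equality holds whenever A is normal, though it can also hold for some non-normal A.)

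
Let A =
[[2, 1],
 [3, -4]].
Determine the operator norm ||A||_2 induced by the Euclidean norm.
||A||_2 = sqrt((30 + sqrt(416))/2) ≈ 5.0198 (= sqrt(largest eigenvalue of A^T A))

||A||_2 = sigma_max(A) = sqrt(lambda_max(A^T A)). Form the symmetric matrix M = A^T A =
[[13, -10],
 [-10, 17]].
Its characteristic polynomial (trace, determinant of M give the coefficients) is
  p(λ) = det(λ I - M) = λ^2 - 30λ + 121.
For λ^2 - 30λ + 121 the discriminant is 416. It is nonnegative but not a perfect square, so the roots are real and irrational: λ = (30 ± sqrt(416))/2 ≈ 25.198, 4.802.
So the eigenvalues of A^T A are ≈ 4.802, 25.198 (all ≥ 0, as they must be for A^T A). The largest is λ_max = (30 + sqrt(416))/2 ≈ 25.198, hence ||A||_2 = sqrt(λ_max) = sqrt((30 + sqrt(416))/2) ≈ 5.0198.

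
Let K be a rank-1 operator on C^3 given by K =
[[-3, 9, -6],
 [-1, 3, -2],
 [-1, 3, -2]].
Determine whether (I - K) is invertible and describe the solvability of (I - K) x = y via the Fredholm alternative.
(I - K) is invertible (det(I - K) = 3 ≠ 0), so for every y in C^3 the equation (I - K) x = y has a unique solution.

K has rank 1, so it is an outer product K = u v^T: every row of K is a multiple of one row vector. Reading off the entries, u = (-3, -1, -1) and v = (1, -3, 2) (row i of K equals u_i·v^T). A rank-one matrix u v^T satisfies K u = u (v·u) and kills the (2)-dimensional subspace v^⊥, so its characteristic polynomial is lambda^2 (lambda - v·u) with v·u = tr K = -2. Hence the eigenvalues of I - K are 1 (multiplicity 2) and 1 - (-2) = 3, so det(I - K) = 3. (Direct check: I - K =
[[4, -9, 6],
 [1, -2, 2],
 [1, -3, 3]]
has determinant 3.) The finite-dimensional Fredholm alternative says: either (I - K) is invertible, or ker(I - K) ≠ {0} and then range(I - K) = ker((I - K)^*)^⊥, with dim ker(I - K) = dim ker((I - K)^*). Since det(I - K) ≠ 0, 1 is not an eigenvalue of K and ker(I - K) = {0}, so we are in the first case: for every y there is a unique x = (I - K)^(-1) y. Explicitly, by the Sherman–Morrison formula, (I - u v^T)^(-1) = I + u v^T/(1 - v·u), i.e. (I - K)^(-1) = I + K/(3).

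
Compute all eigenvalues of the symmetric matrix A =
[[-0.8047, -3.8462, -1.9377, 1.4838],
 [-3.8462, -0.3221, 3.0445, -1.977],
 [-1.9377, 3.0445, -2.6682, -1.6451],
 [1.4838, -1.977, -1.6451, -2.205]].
sigma(A) ≈ {-5, -4, -3, 6}

A is real symmetric, so its spectrum consists of real eigenvalues. Expanding the characteristic polynomial of the displayed matrix gives
  det(λ I - A) = p(λ) = λ^4 + (6)λ^3 + (-25)λ^2 + (-222)λ + (-360.0014).
Solving p(λ) = 0 yields eigenvalues ≈ -5, -4, -3, 6. (A is shown rounded to 4 decimals, so these recover the underlying integer eigenvalues to within that precision.)
Verification: the trace of A = -6 equals the sum of eigenvalues -6, and det(A) ≈ -360.0014 matches the eigenvalue product -360.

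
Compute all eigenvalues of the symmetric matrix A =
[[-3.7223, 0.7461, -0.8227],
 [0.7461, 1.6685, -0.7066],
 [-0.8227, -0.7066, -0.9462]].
sigma(A) ≈ {-4, -1, 2}

A is real symmetric, so its spectrum consists of real eigenvalues. Expanding the characteristic polynomial of the displayed matrix gives
  det(λ I - A) = p(λ) = λ^3 + (3)λ^2 + (-6)λ + (-8).
Solving p(λ) = 0 yields eigenvalues ≈ -4, -1, 2. (A is shown rounded to 4 decimals, so these recover the underlying integer eigenvalues to within that precision.)
Verification: the trace of A = -3 equals the sum of eigenvalues -3, and det(A) ≈ 7.9999 matches the eigenvalue product 8.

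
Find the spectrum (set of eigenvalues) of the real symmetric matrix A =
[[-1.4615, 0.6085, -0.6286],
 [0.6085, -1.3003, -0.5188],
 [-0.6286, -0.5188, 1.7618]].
sigma(A) ≈ {-2, -1, 2}

A is real symmetric, so its spectrum consists of real eigenvalues. Expanding the characteristic polynomial of the displayed matrix gives
  det(λ I - A) = p(λ) = λ^3 + (1)λ^2 + (-4)λ + (-4).
Solving p(λ) = 0 yields eigenvalues ≈ -2, -1, 2. (A is shown rounded to 4 decimals, so these recover the underlying integer eigenvalues to within that precision.)
Verification: the trace of A = -1 equals the sum of eigenvalues -1, and det(A) ≈ 3.9998 matches the eigenvalue product 4.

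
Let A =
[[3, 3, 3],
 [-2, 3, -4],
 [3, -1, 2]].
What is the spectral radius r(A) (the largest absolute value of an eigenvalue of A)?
r(A) ≈ 5.2353

The eigenvalues of A are the roots of its characteristic polynomial. With M = A (coefficients from the trace, the sum of principal 2x2 minors, and det A):
  p(λ) = det(λ I - M) = λ^3 - 8λ^2 + 14λ + 39.
No integer candidate from the rational root theorem (±divisors of 39) is a root, so the roots are irrational. The cubic discriminant is Δ = -38251 < 0, so there is one real root and a complex-conjugate pair. p(-2) = -29 and p(-1) = 16 have opposite signs, so a root lies in (-2, -1); Newton's method refines it to λ ≈ -1.4229. Dividing out (λ - (-1.4229)) leaves approximately λ^2 - 9.4229λ + 27.4082. For λ^2 - 9.4229λ + 27.4082 the discriminant is -20.8411. It is negative, so the remaining roots are the complex-conjugate pair λ ≈ 4.7115 ± 2.2826i. Their product equals the constant term, so |λ|^2 ≈ 27.4082 and |λ| ≈ 5.2353.
Thus the eigenvalues (to 4 decimals) are -1.4229 (modulus 1.4229); 4.7115 ± 2.2826i (modulus 5.2353). The spectral radius is the largest modulus: r(A) ≈ 5.2353. (Cross-check: r(A) ≤ ||A||_2 ≈ 7.0174; equality holds whenever A is normal, though it can also hold for some non-normal A.)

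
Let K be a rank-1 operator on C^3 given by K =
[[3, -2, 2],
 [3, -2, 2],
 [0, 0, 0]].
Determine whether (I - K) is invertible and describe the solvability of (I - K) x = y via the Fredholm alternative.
(I - K) is singular (det(I - K) = 0, i.e. 1 ∈ sigma(K)). (I - K) x = y is solvable iff y ⊥ ker((I - K)^*) = span{(3, -2, 2)}, i.e. iff 3y_1 - 2y_2 + 2y_3 = 0. When solvable, the solutions are x = y + c·(1, 1, 0), c arbitrary (ker(I - K) = span{(1, 1, 0)}, dimension 1).

K has rank 1, so it is an outer product K = u v^T: every row of K is a multiple of one row vector. Reading off the entries, u = (1, 1, 0) and v = (3, -2, 2) (row i of K equals u_i·v^T). A rank-one matrix u v^T satisfies K u = u (v·u) and kills the (2)-dimensional subspace v^⊥, so its characteristic polynomial is lambda^2 (lambda - v·u) with v·u = tr K = 1. Hence the eigenvalues of I - K are 1 (multiplicity 2) and 1 - (1) = 0, so det(I - K) = 0. (Direct check: I - K =
[[-2, 2, -2],
 [-3, 3, -2],
 [0, 0, 1]]
has determinant 0.) So 1 is an eigenvalue of K and (I - K) is not invertible. The finite-dimensional Fredholm alternative says: either (I - K) is invertible, or ker(I - K) ≠ {0} and then range(I - K) = ker((I - K)^*)^⊥, with dim ker(I - K) = dim ker((I - K)^*). We are in the second case, so we need both kernels. Kernel of I - K: (I - K) u = u - u (v·u) = u - u = 0, so ker(I - K) = span{u} = span{(1, 1, 0)} (it is exactly 1-dimensional because rank(I - K) = 2). Kernel of the adjoint: K is real, so (I - K)^* = I - K^T = I - v u^T, and (I - v u^T) v = v - v (u·v) = 0; hence ker((I - K)^*) = span{v} = span{(3, -2, 2)}. Therefore (I - K) x = y is solvable iff <y, v> = 0, i.e. iff 3y_1 - 2y_2 + 2y_3 = 0. When this holds, K y = u (v·y) = 0, so (I - K) y = y and x = y is a particular solution; the full solution set is the line x = y + c·u = y + c·(1, 1, 0), c ∈ C.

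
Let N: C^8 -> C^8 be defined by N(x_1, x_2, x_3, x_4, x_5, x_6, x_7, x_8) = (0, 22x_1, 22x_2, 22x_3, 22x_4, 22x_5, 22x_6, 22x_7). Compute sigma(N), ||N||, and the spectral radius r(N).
sigma(N) = {0}; ||N|| = 22; r(N) = 0. (N is nilpotent with N^8 = 0.)

On C^8, N is a strictly lower-triangular matrix with 22 on the subdiagonal and zeros elsewhere, so its characteristic polynomial is lambda^8 and every eigenvalue is 0: sigma(N) = {0}. For the operator norm, N e_i = 22e_{i+1} for i = 1, ..., 7 and N e_8 = 0, so the singular values of N are 22 (with multiplicity 7) and 0; hence ||N|| = 22. The spectral radius r(N) = max|lambda| = 0. Note ||N|| > r(N) — characteristic of non-normal nilpotent operators. Indeed N^8 = 0.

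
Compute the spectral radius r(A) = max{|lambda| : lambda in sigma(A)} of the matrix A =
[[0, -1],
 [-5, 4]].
r(A) = 5

The eigenvalues of A are the roots of its characteristic polynomial. With M = A (coefficients from the trace and determinant):
  p(λ) = det(λ I - M) = λ^2 - 4λ - 5.
For λ^2 - 4λ - 5 the discriminant is 36. It is a perfect square (6^2), so the roots are rational: λ = (4 ± 6)/2 = 5, -1.
Thus the eigenvalues (to 4 decimals) are 5 (modulus 5); -1 (modulus 1). The spectral radius is the largest modulus: r(A) = 5. (Cross-check: r(A) ≤ ||A||_2 ≈ 6.434; equality holds whenever A is normal, though it can also hold for some non-normal A.)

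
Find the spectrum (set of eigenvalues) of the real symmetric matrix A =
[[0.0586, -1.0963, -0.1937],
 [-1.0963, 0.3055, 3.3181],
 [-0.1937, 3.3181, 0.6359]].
sigma(A) ≈ {-3, 0, 4}

A is real symmetric, so its spectrum consists of real eigenvalues. Expanding the characteristic polynomial of the displayed matrix gives
  det(λ I - A) = p(λ) = λ^3 + (-1)λ^2 + (-12)λ + (0).
Solving p(λ) = 0 yields eigenvalues ≈ -3, 0, 4. (A is shown rounded to 4 decimals, so these recover the underlying integer eigenvalues to within that precision.)
Verification: the trace of A = 1 equals the sum of eigenvalues 1, and det(A) ≈ -0.0003 matches the eigenvalue product 0.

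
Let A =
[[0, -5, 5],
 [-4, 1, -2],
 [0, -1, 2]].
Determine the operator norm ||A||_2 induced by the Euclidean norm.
||A||_2 ≈ 7.7985 (= sqrt(largest eigenvalue of A^T A))

||A||_2 = sigma_max(A) = sqrt(lambda_max(A^T A)). Form the symmetric matrix M = A^T A =
[[16, -4, 8],
 [-4, 27, -29],
 [8, -29, 33]].
Its characteristic polynomial (trace, sum of principal 2x2 minors, determinant of M give the coefficients) is
  p(λ) = det(λ I - M) = λ^3 - 76λ^2 + 930λ - 400.
No integer candidate from the rational root theorem (±divisors of 400) is a root, so the roots are irrational. The cubic discriminant is Δ = 1580448800 > 0, so there are three distinct real roots. p(0) = -400 and p(1) = 455 have opposite signs, so a root lies in (0, 1); Newton's method refines it to λ ≈ 0.4463. p(14) = 468 and p(15) = -175 have opposite signs, so a root lies in (14, 15); Newton's method refines it to λ ≈ 14.7376. p(60) = -2200 and p(61) = 515 have opposite signs, so a root lies in (60, 61); Newton's method refines it to λ ≈ 60.8162. Check (Vieta): the three roots sum to 76, matching tr M = 76.
So the eigenvalues of A^T A are ≈ 0.4463, 14.7376, 60.8162 (all ≥ 0, as they must be for A^T A). The largest is λ_max ≈ 60.8162, hence ||A||_2 = sqrt(λ_max) ≈ 7.7985.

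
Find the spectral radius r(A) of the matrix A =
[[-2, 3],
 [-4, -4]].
r(A) = sqrt(20) ≈ 4.4721

The eigenvalues of A are the roots of its characteristic polynomial. With M = A (coefficients from the trace and determinant):
  p(λ) = det(λ I - M) = λ^2 + 6λ + 20.
For λ^2 + 6λ + 20 the discriminant is -44. It is negative, so the roots are the complex-conjugate pair λ = -3 ± (sqrt(44)/2) i ≈ -3 ± 3.3166i. For a conjugate pair the product of the roots equals the constant term, so |λ|^2 = 20 and |λ| = sqrt(20) ≈ 4.4721.
Thus the eigenvalues (to 4 decimals) are -3 ± 3.3166i (modulus 4.4721). The spectral radius is the largest modulus: r(A) = sqrt(20) ≈ 4.4721. (Cross-check: r(A) ≤ ||A||_2 ≈ 5.7278; equality holds whenever A is normal, though it can also hold for some non-normal A.)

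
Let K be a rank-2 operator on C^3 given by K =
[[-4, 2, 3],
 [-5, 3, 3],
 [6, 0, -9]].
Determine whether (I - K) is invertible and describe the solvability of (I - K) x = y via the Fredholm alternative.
(I - K) is singular (det(I - K) = 0, i.e. 1 ∈ sigma(K)). (I - K) x = y is solvable iff y ⊥ ker((I - K)^*) = span{(1, -1, 0)}, i.e. iff y_1 - y_2 = 0. When solvable, x is determined up to adding multiples of (-5, -8, -3) (ker(I - K) = span{(-5, -8, -3)}, dimension 1).

K has rank 2 and factors as K = U V^T = u1 v1^T + u2 v2^T with u1 = (1, 2, 3), v1 = (2, 0, -3), u2 = (2, 3, 0), v2 = (-3, 1, 3) (multiplying out reproduces the displayed K). The nonzero eigenvalues of U V^T coincide with those of the 2 x 2 matrix G = V^T U = [[v1·u1, v1·u2], [v2·u1, v2·u2]] = [[-7, 4], [8, -3]], and by the Sylvester determinant identity det(I_3 - U V^T) = det(I_2 - V^T U) = det([[8, -4], [-8, 4]]) = (8)(4) - (-4)(-8) = 0. (Direct check: I - K =
[[5, -2, -3],
 [5, -2, -3],
 [-6, 0, 10]]
has determinant 0.) So 1 is an eigenvalue of K and (I - K) is not invertible. The finite-dimensional Fredholm alternative says: either (I - K) is invertible, or ker(I - K) ≠ {0} and then range(I - K) = ker((I - K)^*)^⊥, with dim ker(I - K) = dim ker((I - K)^*). We are in the second case, so we compute both kernels via the 2 x 2 reduction. If (I - U V^T) x = 0 then x = U (V^T x) lies in the column space of U; writing x = U b gives U (I_2 - G) b = 0, and since u1, u2 are independent, (I_2 - G) b = 0. With I_2 - G = [[8, -4], [-8, 4]] (singular, as its determinant is 0) a null vector is b = (-1, -2), so ker(I - K) = span{-1·u1 + (-2)·u2} = span{(-5, -8, -3)}. For the adjoint, (I - K)^* = I - K^T = I - V U^T, and the same argument gives ker((I - K)^*) = {V a : (I_2 - G)^T a = 0}; (I_2 - G)^T = [[8, -8], [-4, 4]] has null vector a = (-1, -1), so ker((I - K)^*) = span{-1·v1 + (-1)·v2} = span{(1, -1, 0)}. (Both kernels are 1-dimensional, matching rank(I - K) = 2.) Therefore (I - K) x = y is solvable iff <y, (1, -1, 0)> = 0, i.e. iff y_1 - y_2 = 0; when solvable the solution set is the line x_p + c·(-5, -8, -3), c ∈ C.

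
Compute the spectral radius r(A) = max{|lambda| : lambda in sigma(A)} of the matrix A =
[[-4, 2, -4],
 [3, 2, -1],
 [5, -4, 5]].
r(A) ≈ 5.3399

The eigenvalues of A are the roots of its characteristic polynomial. With M = A (coefficients from the trace, the sum of principal 2x2 minors, and det A):
  p(λ) = det(λ I - M) = λ^3 - 3λ^2 - 8λ - 24.
No integer candidate from the rational root theorem (±divisors of 24) is a root, so the roots are irrational. The cubic discriminant is Δ = -25888 < 0, so there is one real root and a complex-conjugate pair. p(5) = -14 and p(6) = 36 have opposite signs, so a root lies in (5, 6); Newton's method refines it to λ ≈ 5.3399. Dividing out (λ - (5.3399)) leaves approximately λ^2 + 2.3399λ + 4.4945. For λ^2 + 2.3399λ + 4.4945 the discriminant is -12.5031. It is negative, so the remaining roots are the complex-conjugate pair λ ≈ -1.1699 ± 1.768i. Their product equals the constant term, so |λ|^2 ≈ 4.4945 and |λ| ≈ 2.12.
Thus the eigenvalues (to 4 decimals) are 5.3399 (modulus 5.3399); -1.1699 ± 1.768i (modulus 2.12). The spectral radius is the largest modulus: r(A) ≈ 5.3399. (Cross-check: r(A) ≤ ||A||_2 ≈ 10.0733; equality holds whenever A is normal, though it can also hold for some non-normal A.)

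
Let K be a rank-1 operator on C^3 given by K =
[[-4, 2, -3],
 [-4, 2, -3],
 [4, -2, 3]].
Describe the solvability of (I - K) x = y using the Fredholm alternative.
(I - K) is singular (det(I - K) = 0, i.e. 1 ∈ sigma(K)). (I - K) x = y is solvable iff y ⊥ ker((I - K)^*) = span{(-4, 2, -3)}, i.e. iff -4y_1 + 2y_2 - 3y_3 = 0. When solvable, the solutions are x = y + c·(1, 1, -1), c arbitrary (ker(I - K) = span{(1, 1, -1)}, dimension 1).

K has rank 1, so it is an outer product K = u v^T: every row of K is a multiple of one row vector. Reading off the entries, u = (1, 1, -1) and v = (-4, 2, -3) (row i of K equals u_i·v^T). A rank-one matrix u v^T satisfies K u = u (v·u) and kills the (2)-dimensional subspace v^⊥, so its characteristic polynomial is lambda^2 (lambda - v·u) with v·u = tr K = 1. Hence the eigenvalues of I - K are 1 (multiplicity 2) and 1 - (1) = 0, so det(I - K) = 0. (Direct check: I - K =
[[5, -2, 3],
 [4, -1, 3],
 [-4, 2, -2]]
has determinant 0.) So 1 is an eigenvalue of K and (I - K) is not invertible. The finite-dimensional Fredholm alternative says: either (I - K) is invertible, or ker(I - K) ≠ {0} and then range(I - K) = ker((I - K)^*)^⊥, with dim ker(I - K) = dim ker((I - K)^*). We are in the second case, so we need both kernels. Kernel of I - K: (I - K) u = u - u (v·u) = u - u = 0, so ker(I - K) = span{u} = span{(1, 1, -1)} (it is exactly 1-dimensional because rank(I - K) = 2). Kernel of the adjoint: K is real, so (I - K)^* = I - K^T = I - v u^T, and (I - v u^T) v = v - v (u·v) = 0; hence ker((I - K)^*) = span{v} = span{(-4, 2, -3)}. Therefore (I - K) x = y is solvable iff <y, v> = 0, i.e. iff -4y_1 + 2y_2 - 3y_3 = 0. When this holds, K y = u (v·y) = 0, so (I - K) y = y and x = y is a particular solution; the full solution set is the line x = y + c·u = y + c·(1, 1, -1), c ∈ C.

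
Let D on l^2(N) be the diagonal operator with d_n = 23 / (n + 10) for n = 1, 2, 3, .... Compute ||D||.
||D|| = 23/11 (attained at n = 1)

For D diagonal, ||D|| = sup_n |d_n| = sup_n 23/(n + 10). This is positive and strictly decreasing in n, so the supremum is attained at n = 1: d_1 = 23/(1 + 10) = 23/11. Hence ||D|| = 23/11.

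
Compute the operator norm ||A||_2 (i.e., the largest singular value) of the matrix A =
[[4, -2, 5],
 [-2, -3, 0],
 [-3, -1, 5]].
||A||_2 ≈ 7.4924 (= sqrt(largest eigenvalue of A^T A))

||A||_2 = sigma_max(A) = sqrt(lambda_max(A^T A)). Form the symmetric matrix M = A^T A =
[[29, 1, 5],
 [1, 14, -15],
 [5, -15, 50]].
Its characteristic polynomial (trace, sum of principal 2x2 minors, determinant of M give the coefficients) is
  p(λ) = det(λ I - M) = λ^3 - 93λ^2 + 2305λ - 13225.
No integer candidate from the rational root theorem (±divisors of 13225) is a root, so the roots are irrational. The cubic discriminant is Δ = 723048800 > 0, so there are three distinct real roots. p(8) = -225 and p(9) = 716 have opposite signs, so a root lies in (8, 9); Newton's method refines it to λ ≈ 8.2265. p(28) = 355 and p(29) = -204 have opposite signs, so a root lies in (28, 29); Newton's method refines it to λ ≈ 28.6381. p(56) = -177 and p(57) = 1196 have opposite signs, so a root lies in (56, 57); Newton's method refines it to λ ≈ 56.1354. Check (Vieta): the three roots sum to 93, matching tr M = 93.
So the eigenvalues of A^T A are ≈ 8.2265, 28.6381, 56.1354 (all ≥ 0, as they must be for A^T A). The largest is λ_max ≈ 56.1354, hence ||A||_2 = sqrt(λ_max) ≈ 7.4924.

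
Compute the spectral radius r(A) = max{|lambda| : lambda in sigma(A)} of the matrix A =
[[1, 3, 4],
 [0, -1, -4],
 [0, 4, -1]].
r(A) = sqrt(17) ≈ 4.1231

The eigenvalues of A are the roots of its characteristic polynomial. With M = A (coefficients from the trace, the sum of principal 2x2 minors, and det A):
  p(λ) = det(λ I - M) = λ^3 + λ^2 + 15λ - 17.
By the rational root theorem any rational root is an integer divisor of 17. Testing λ = 1: p(1) = 1 + 1 + 15 - 17 = 0, so λ = 1 is a root. Dividing out (λ - 1) leaves p(λ) = (λ - 1)(λ^2 + 2λ + 17). For λ^2 + 2λ + 17 the discriminant is -64. It is negative, so the roots are the complex-conjugate pair λ = -1 ± (sqrt(64)/2) i ≈ -1 ± 4i. For a conjugate pair the product of the roots equals the constant term, so |λ|^2 = 17 and |λ| = sqrt(17) ≈ 4.1231.
Thus the eigenvalues (to 4 decimals) are -1 ± 4i (modulus 4.1231); 1 (modulus 1). The spectral radius is the largest modulus: r(A) = sqrt(17) ≈ 4.1231. (Cross-check: r(A) ≤ ||A||_2 ≈ 6.5269; equality holds whenever A is normal, though it can also hold for some non-normal A.)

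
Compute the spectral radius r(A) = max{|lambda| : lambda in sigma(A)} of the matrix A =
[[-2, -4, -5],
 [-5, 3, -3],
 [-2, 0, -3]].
r(A) ≈ 7.0494

The eigenvalues of A are the roots of its characteristic polynomial. With M = A (coefficients from the trace, the sum of principal 2x2 minors, and det A):
  p(λ) = det(λ I - M) = λ^3 + 2λ^2 - 39λ - 24.
No integer candidate from the rational root theorem (±divisors of 24) is a root, so the roots are irrational. The cubic discriminant is Δ = 262272 > 0, so there are three distinct real roots. p(-8) = -96 and p(-7) = 4 have opposite signs, so a root lies in (-8, -7); Newton's method refines it to λ ≈ -7.0494. p(-1) = 16 and p(0) = -24 have opposite signs, so a root lies in (-1, 0); Newton's method refines it to λ ≈ -0.6024. p(5) = -44 and p(6) = 30 have opposite signs, so a root lies in (5, 6); Newton's method refines it to λ ≈ 5.6518. Check (Vieta): the three roots sum to -2, matching tr M = -2.
Thus the eigenvalues (to 4 decimals) are -7.0494 (modulus 7.0494); -0.6024 (modulus 0.6024); 5.6518 (modulus 5.6518). The spectral radius is the largest modulus: r(A) ≈ 7.0494. (Cross-check: r(A) ≤ ||A||_2 ≈ 8.3516; equality holds whenever A is normal, though it can also hold for some non-normal A.)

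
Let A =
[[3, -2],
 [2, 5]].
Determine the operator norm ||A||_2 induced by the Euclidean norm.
||A||_2 = sqrt((42 + sqrt(320))/2) ≈ 5.4721 (= sqrt(largest eigenvalue of A^T A))

||A||_2 = sigma_max(A) = sqrt(lambda_max(A^T A)). Form the symmetric matrix M = A^T A =
[[13, 4],
 [4, 29]].
Its characteristic polynomial (trace, determinant of M give the coefficients) is
  p(λ) = det(λ I - M) = λ^2 - 42λ + 361.
For λ^2 - 42λ + 361 the discriminant is 320. It is nonnegative but not a perfect square, so the roots are real and irrational: λ = (42 ± sqrt(320))/2 ≈ 29.9443, 12.0557.
So the eigenvalues of A^T A are ≈ 12.0557, 29.9443 (all ≥ 0, as they must be for A^T A). The largest is λ_max = (42 + sqrt(320))/2 ≈ 29.9443, hence ||A||_2 = sqrt(λ_max) = sqrt((42 + sqrt(320))/2) ≈ 5.4721.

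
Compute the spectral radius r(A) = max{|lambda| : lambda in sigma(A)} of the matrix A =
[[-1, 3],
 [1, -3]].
r(A) = 4

The eigenvalues of A are the roots of its characteristic polynomial. With M = A (coefficients from the trace and determinant):
  p(λ) = det(λ I - M) = λ^2 + 4λ.
For λ^2 + 4λ the discriminant is 16. It is a perfect square (4^2), so the roots are rational: λ = (-4 ± 4)/2 = 0, -4.
Thus the eigenvalues (to 4 decimals) are 0 (modulus 0); -4 (modulus 4). The spectral radius is the largest modulus: r(A) = 4. (Cross-check: r(A) ≤ ||A||_2 ≈ 4.4721; equality holds whenever A is normal, though it can also hold for some non-normal A.)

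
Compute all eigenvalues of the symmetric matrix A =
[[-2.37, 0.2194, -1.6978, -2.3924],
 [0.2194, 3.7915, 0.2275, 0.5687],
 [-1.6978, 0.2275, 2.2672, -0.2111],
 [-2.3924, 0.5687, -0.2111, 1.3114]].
sigma(A) ≈ {-4, 2, 3, 4}

A is real symmetric, so its spectrum consists of real eigenvalues. Expanding the characteristic polynomial of the displayed matrix gives
  det(λ I - A) = p(λ) = λ^4 + (-5)λ^3 + (-10)λ^2 + (80)λ + (-96.0022).
Solving p(λ) = 0 yields eigenvalues ≈ -4, 2, 3, 4. (A is shown rounded to 4 decimals, so these recover the underlying integer eigenvalues to within that precision.)
Verification: the trace of A = 5 equals the sum of eigenvalues 5, and det(A) ≈ -96.0022 matches the eigenvalue product -96.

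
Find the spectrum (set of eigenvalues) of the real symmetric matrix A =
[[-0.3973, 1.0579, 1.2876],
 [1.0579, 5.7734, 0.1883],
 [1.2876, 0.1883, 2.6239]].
sigma(A) ≈ {-1, 3, 6}

A is real symmetric, so its spectrum consists of real eigenvalues. Expanding the characteristic polynomial of the displayed matrix gives
  det(λ I - A) = p(λ) = λ^3 + (-8)λ^2 + (9)λ + (18).
Solving p(λ) = 0 yields eigenvalues ≈ -1, 3, 6. (A is shown rounded to 4 decimals, so these recover the underlying integer eigenvalues to within that precision.)
Verification: the trace of A = 8 equals the sum of eigenvalues 8, and det(A) ≈ -17.9999 matches the eigenvalue product -18.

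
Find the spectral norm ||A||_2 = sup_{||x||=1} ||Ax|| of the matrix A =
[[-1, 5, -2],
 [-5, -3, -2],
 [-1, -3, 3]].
||A||_2 ≈ 7.2077 (= sqrt(largest eigenvalue of A^T A))

||A||_2 = sigma_max(A) = sqrt(lambda_max(A^T A)). Form the symmetric matrix M = A^T A =
[[27, 13, 9],
 [13, 43, -13],
 [9, -13, 17]].
Its characteristic polynomial (trace, sum of principal 2x2 minors, determinant of M give the coefficients) is
  p(λ) = det(λ I - M) = λ^3 - 87λ^2 + 1932λ - 5776.
No integer candidate from the rational root theorem (±divisors of 5776) is a root, so the roots are irrational. The cubic discriminant is Δ = 767038032 > 0, so there are three distinct real roots. p(3) = -736 and p(4) = 624 have opposite signs, so a root lies in (3, 4); Newton's method refines it to λ ≈ 3.5272. p(31) = 300 and p(32) = -272 have opposite signs, so a root lies in (31, 32); Newton's method refines it to λ ≈ 31.5212. p(51) = -880 and p(52) = 48 have opposite signs, so a root lies in (51, 52); Newton's method refines it to λ ≈ 51.9516. Check (Vieta): the three roots sum to 87, matching tr M = 87.
So the eigenvalues of A^T A are ≈ 3.5272, 31.5212, 51.9516 (all ≥ 0, as they must be for A^T A). The largest is λ_max ≈ 51.9516, hence ||A||_2 = sqrt(λ_max) ≈ 7.2077.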